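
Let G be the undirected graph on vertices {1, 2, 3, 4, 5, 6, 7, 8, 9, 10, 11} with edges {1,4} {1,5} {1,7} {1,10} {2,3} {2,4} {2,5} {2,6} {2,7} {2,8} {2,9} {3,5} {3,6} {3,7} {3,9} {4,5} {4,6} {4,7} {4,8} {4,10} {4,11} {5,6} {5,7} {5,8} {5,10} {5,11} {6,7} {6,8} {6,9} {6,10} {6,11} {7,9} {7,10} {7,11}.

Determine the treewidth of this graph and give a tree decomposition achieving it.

Treewidth 4.
One such decomposition:
Bags: B1 = {4, 5, 6, 7, 11}  B2 = {4, 5, 6, 7, 10}  B3 = {2, 4, 5, 6, 7}  B4 = {2, 4, 5, 6, 8}  B5 = {2, 3, 5, 6, 7}  B6 = {2, 3, 6, 7, 9}  B7 = {1, 4, 5, 7, 10}
Tree: B1–B2, B2–B3, B3–B4, B3–B5, B5–B6, B2–B7

Every bag has size at most 5, so the width is 5 − 1 = 4 and tw(G) ≤ 4. Conversely, {2, 3, 6, 7, 9} is a clique of size 5, and the vertices of any clique must share a bag in every tree decomposition; so some bag has ≥ 5 vertices and tw(G) ≥ 4. Combining the bounds, tw(G) = 4.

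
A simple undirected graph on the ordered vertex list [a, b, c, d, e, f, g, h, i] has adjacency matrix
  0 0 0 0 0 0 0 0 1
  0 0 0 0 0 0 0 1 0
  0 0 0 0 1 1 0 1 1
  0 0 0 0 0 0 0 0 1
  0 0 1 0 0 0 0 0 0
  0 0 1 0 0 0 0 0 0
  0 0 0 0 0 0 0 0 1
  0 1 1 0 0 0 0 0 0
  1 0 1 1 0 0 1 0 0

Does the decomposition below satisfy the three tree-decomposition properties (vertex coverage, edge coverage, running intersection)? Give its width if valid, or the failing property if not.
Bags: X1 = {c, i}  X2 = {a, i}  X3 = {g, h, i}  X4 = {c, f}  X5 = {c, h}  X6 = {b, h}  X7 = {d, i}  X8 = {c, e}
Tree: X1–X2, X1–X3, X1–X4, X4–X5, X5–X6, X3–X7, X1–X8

A tree decomposition must satisfy three properties: every vertex lies in some bag; for every edge, both endpoints lie together in some bag; and for every vertex, the bags containing it form a connected subtree. Here bags containing vertex h are not connected in the tree, so the decomposition is invalid.

No — bags containing vertex h are not connected in the tree.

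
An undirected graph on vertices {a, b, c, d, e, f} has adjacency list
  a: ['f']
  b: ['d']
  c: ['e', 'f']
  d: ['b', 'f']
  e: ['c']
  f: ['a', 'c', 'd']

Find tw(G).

1

A width-1 tree decomposition is:
Bags: B1 = {d, f}  B2 = {c, f}  B3 = {a, f}  B4 = {b, d}  B5 = {c, e}
Tree: B1–B2, B1–B3, B1–B4, B2–B5
Each bag holds 2 vertices, so the decomposition has width 1, which upper-bounds the treewidth. Any graph with an edge has treewidth ≥ 1, and G has the edge f–d. The upper and lower bounds meet at 1, so that is the treewidth.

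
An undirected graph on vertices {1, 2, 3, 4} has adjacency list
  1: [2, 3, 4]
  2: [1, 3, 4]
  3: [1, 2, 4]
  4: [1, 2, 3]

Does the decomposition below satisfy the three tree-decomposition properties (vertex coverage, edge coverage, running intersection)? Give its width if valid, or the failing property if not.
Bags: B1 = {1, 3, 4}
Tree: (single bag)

No — vertex 2 appears in no bag.

A tree decomposition must satisfy three properties: every vertex lies in some bag; for every edge, both endpoints lie together in some bag; and for every vertex, the bags containing it form a connected subtree. Here vertex 2 appears in no bag, so the decomposition is invalid.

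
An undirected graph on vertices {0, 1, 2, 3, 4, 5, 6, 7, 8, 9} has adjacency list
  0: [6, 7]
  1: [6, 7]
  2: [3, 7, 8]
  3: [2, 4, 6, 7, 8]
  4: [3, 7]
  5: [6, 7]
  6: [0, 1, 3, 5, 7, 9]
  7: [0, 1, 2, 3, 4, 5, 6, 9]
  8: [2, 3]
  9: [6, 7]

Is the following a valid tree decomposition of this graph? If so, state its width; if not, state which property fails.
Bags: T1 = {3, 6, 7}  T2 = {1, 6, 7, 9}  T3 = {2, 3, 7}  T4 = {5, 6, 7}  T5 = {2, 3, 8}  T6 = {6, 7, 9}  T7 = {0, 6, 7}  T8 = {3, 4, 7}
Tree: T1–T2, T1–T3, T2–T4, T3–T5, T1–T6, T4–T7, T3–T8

A tree decomposition must satisfy three properties: every vertex lies in some bag; for every edge, both endpoints lie together in some bag; and for every vertex, the bags containing it form a connected subtree. Here bags containing vertex 9 are not connected in the tree, so the decomposition is invalid.

No — bags containing vertex 9 are not connected in the tree.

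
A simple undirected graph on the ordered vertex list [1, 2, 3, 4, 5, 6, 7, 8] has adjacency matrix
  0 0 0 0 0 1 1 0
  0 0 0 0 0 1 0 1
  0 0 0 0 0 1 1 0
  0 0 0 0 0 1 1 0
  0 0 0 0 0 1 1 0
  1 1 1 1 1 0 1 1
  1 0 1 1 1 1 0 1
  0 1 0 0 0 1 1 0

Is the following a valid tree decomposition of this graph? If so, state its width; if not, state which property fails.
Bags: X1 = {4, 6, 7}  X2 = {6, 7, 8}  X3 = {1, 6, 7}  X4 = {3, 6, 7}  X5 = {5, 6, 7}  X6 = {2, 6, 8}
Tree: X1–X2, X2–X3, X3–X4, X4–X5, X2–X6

Yes; width 2.

Vertex coverage: the bags together contain {1, 2, 3, 4, 5, 6, 7, 8}, the full vertex set. Edge coverage: each edge of G has both endpoints in at least one bag. Running intersection: for every vertex, the bags containing it form a connected subtree. All three properties hold, so this is a valid tree decomposition of width max|bag| − 1 = 2, and hence tw(G) ≤ 2.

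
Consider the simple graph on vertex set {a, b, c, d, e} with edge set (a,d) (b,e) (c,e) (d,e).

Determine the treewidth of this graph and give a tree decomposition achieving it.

The largest bag has 2 vertices, giving width 1; this decomposition certifies tw(G) ≤ 1. G has an edge, so its treewidth is at least 1. Hence tw(G) = 1 exactly.

Treewidth 1.
One optimal decomposition is:
Bags: B1 = {d, e}  B2 = {b, e}  B3 = {a, d}  B4 = {c, e}
Tree: B1–B2, B1–B3, B2–B4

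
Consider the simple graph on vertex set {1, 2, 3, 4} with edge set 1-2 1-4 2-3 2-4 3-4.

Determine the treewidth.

2

A width-2 tree decomposition is:
Bags: B1 = {2, 3, 4}  B2 = {1, 2, 4}
Tree: B1–B2
Each bag holds 3 vertices, so the decomposition has width 2, which upper-bounds the treewidth. For the lower bound, the 3 vertices {1, 2, 4} are pairwise adjacent, and any tree decomposition puts a clique entirely inside one bag — forcing width ≥ 2. Hence tw(G) = 2 exactly.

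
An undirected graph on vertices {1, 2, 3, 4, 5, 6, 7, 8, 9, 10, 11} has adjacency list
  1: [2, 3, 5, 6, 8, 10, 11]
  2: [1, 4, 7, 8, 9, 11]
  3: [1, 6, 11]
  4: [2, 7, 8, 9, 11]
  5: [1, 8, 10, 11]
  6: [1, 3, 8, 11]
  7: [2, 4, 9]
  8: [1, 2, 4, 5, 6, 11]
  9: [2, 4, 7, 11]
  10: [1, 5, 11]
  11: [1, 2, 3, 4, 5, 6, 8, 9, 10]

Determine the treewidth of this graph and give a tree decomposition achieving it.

The largest bag has 4 vertices, giving width 3; this decomposition certifies tw(G) ≤ 3. For the lower bound, the 4 vertices {1, 2, 8, 11} are pairwise adjacent, and any tree decomposition puts a clique entirely inside one bag — forcing width ≥ 3. Hence tw(G) = 3 exactly.

Treewidth 3.
Bags: B1 = {1, 5, 8, 11}  B2 = {1, 5, 10, 11}  B3 = {1, 2, 8, 11}  B4 = {1, 6, 8, 11}  B5 = {2, 4, 8, 11}  B6 = {2, 4, 9, 11}  B7 = {2, 4, 7, 9}  B8 = {1, 3, 6, 11}
Tree: B1–B2, B1–B3, B1–B4, B3–B5, B5–B6, B6–B7, B4–B8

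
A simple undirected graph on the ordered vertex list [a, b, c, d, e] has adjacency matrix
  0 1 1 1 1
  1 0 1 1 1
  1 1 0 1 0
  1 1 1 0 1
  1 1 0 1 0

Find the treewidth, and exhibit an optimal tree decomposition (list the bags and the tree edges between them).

The largest bag has 4 vertices, giving width 3; this decomposition certifies tw(G) ≤ 3. On the other hand G contains the 4-clique {a, b, d, e}. A clique must lie in a single bag of any decomposition, so no decomposition can have width below 3. Therefore the treewidth is 3.

Treewidth 3.
Bags: B1 = {a, b, d, e}  B2 = {a, b, c, d}
Tree: B1–B2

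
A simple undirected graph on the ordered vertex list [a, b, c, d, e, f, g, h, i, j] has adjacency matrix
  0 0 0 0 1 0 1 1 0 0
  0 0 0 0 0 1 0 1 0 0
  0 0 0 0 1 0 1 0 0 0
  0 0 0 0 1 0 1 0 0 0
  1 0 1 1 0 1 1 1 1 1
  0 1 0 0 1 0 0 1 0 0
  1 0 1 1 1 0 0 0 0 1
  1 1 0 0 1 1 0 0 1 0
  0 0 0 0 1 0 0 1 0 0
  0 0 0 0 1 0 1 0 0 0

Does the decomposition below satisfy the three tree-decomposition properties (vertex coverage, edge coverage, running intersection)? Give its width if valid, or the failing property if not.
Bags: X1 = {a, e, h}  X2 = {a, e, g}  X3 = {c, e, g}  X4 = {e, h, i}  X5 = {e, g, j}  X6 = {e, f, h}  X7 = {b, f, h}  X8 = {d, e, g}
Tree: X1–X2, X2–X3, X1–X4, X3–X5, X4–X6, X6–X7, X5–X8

Checking the three conditions: (i) the bags cover all of {a, b, c, d, e, f, g, h, i, j}; (ii) for each edge, some bag contains both endpoints; (iii) the bags containing any fixed vertex form a subtree. All hold, so the decomposition is valid with width 3 − 1 = 2.

Yes; width 2.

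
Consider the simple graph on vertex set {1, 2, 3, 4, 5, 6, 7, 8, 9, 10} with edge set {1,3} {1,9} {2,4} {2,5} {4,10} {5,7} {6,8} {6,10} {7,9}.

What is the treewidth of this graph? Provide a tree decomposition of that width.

Treewidth 1.
One such decomposition:
Bags: B1 = {1, 3}  B2 = {1, 9}  B3 = {7, 9}  B4 = {5, 7}  B5 = {2, 5}  B6 = {2, 4}  B7 = {4, 10}  B8 = {6, 10}  B9 = {6, 8}
Tree: B1–B2, B2–B3, B3–B4, B4–B5, B5–B6, B6–B7, B7–B8, B8–B9

Each bag holds 2 vertices, so the decomposition has width 1, which upper-bounds the treewidth. G has an edge, so its treewidth is at least 1. Combining the bounds, tw(G) = 1.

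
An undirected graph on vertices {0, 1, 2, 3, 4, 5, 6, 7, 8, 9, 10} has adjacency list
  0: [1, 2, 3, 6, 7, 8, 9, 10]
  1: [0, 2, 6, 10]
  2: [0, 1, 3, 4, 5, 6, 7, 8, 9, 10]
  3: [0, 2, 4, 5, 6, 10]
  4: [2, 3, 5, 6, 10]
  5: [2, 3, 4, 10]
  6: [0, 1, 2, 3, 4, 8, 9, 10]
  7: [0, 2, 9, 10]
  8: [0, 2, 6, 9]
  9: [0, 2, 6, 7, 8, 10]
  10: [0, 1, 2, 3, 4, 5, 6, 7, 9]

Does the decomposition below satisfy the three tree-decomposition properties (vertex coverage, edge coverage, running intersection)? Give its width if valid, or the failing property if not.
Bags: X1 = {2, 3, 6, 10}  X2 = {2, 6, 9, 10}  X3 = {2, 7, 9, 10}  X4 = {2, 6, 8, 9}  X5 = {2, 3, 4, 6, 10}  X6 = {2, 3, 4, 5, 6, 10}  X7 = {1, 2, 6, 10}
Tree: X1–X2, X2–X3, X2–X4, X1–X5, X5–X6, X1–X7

No — vertex 0 appears in no bag.

A tree decomposition must satisfy three properties: every vertex lies in some bag; for every edge, both endpoints lie together in some bag; and for every vertex, the bags containing it form a connected subtree. Here vertex 0 appears in no bag, so the decomposition is invalid.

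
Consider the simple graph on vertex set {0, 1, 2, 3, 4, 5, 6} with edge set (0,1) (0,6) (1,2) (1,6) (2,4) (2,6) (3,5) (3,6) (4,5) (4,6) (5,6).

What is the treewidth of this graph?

A width-2 tree decomposition is:
Bags: B1 = {2, 4, 6}  B2 = {1, 2, 6}  B3 = {0, 1, 6}  B4 = {4, 5, 6}  B5 = {3, 5, 6}
Tree: B1–B2, B2–B3, B1–B4, B4–B5
The largest bag has 3 vertices, giving width 2; this decomposition certifies tw(G) ≤ 2. On the other hand G contains the 3-clique {0, 1, 6}. A clique must lie in a single bag of any decomposition, so no decomposition can have width below 2. Combining the bounds, tw(G) = 2.

2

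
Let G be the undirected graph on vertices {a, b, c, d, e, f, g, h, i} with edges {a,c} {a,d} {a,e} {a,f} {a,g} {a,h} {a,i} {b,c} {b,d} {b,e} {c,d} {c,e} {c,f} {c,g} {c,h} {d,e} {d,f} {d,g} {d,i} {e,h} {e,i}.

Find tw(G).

3

A width-3 tree decomposition is:
Bags: B1 = {a, c, d, g}  B2 = {a, c, d, f}  B3 = {a, c, d, e}  B4 = {b, c, d, e}  B5 = {a, d, e, i}  B6 = {a, c, e, h}
Tree: B1–B2, B2–B3, B3–B4, B3–B5, B3–B6
Each bag holds 4 vertices, so the decomposition has width 3, which upper-bounds the treewidth. On the other hand G contains the 4-clique {a, c, d, g}. A clique must lie in a single bag of any decomposition, so no decomposition can have width below 3. The upper and lower bounds meet at 3, so that is the treewidth.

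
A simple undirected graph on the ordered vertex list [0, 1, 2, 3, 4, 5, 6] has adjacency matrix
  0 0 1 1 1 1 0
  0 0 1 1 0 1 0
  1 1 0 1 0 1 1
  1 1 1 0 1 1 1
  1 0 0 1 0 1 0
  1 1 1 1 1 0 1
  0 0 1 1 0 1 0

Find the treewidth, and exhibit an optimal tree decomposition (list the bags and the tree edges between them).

Treewidth 3.
One optimal decomposition is:
Bags: B1 = {0, 3, 4, 5}  B2 = {0, 2, 3, 5}  B3 = {1, 2, 3, 5}  B4 = {2, 3, 5, 6}
Tree: B1–B2, B2–B3, B2–B4

The largest bag has 4 vertices, giving width 3; this decomposition certifies tw(G) ≤ 3. Conversely, {0, 2, 3, 5} is a clique of size 4, and the vertices of any clique must share a bag in every tree decomposition; so some bag has ≥ 4 vertices and tw(G) ≥ 3. Hence tw(G) = 3 exactly.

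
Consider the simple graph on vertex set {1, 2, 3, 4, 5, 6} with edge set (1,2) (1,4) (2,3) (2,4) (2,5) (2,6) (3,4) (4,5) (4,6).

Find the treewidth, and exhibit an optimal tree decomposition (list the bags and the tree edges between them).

Treewidth 2.
Bags: B1 = {2, 4, 5}  B2 = {2, 3, 4}  B3 = {1, 2, 4}  B4 = {2, 4, 6}
Tree: B1–B2, B2–B3, B2–B4

The largest bag has 3 vertices, giving width 2; this decomposition certifies tw(G) ≤ 2. For the lower bound, the 3 vertices {1, 2, 4} are pairwise adjacent, and any tree decomposition puts a clique entirely inside one bag — forcing width ≥ 2. Combining the bounds, tw(G) = 2.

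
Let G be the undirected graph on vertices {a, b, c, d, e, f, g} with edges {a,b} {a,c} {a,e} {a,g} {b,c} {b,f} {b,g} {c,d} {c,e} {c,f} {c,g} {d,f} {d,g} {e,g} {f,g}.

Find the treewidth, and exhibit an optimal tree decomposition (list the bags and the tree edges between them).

Treewidth 3.
Bags: B1 = {b, c, f, g}  B2 = {a, b, c, g}  B3 = {c, d, f, g}  B4 = {a, c, e, g}
Tree: B1–B2, B1–B3, B2–B4

Each bag holds 4 vertices, so the decomposition has width 3, which upper-bounds the treewidth. For the lower bound, the 4 vertices {a, c, e, g} are pairwise adjacent, and any tree decomposition puts a clique entirely inside one bag — forcing width ≥ 3. The upper and lower bounds meet at 3, so that is the treewidth.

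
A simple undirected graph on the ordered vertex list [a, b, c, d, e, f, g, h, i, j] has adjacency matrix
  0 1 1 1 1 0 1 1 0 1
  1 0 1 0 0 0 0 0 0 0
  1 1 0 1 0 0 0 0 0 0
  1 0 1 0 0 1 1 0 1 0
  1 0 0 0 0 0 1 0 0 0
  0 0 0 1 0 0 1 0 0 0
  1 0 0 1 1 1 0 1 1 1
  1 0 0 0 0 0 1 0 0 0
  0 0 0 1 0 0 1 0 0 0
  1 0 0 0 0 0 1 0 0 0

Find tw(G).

A width-2 tree decomposition is:
Bags: B1 = {a, c, d}  B2 = {a, d, g}  B3 = {a, g, j}  B4 = {d, f, g}  B5 = {a, g, h}  B6 = {a, b, c}  B7 = {a, e, g}  B8 = {d, g, i}
Tree: B1–B2, B2–B3, B2–B4, B3–B5, B1–B6, B2–B7, B2–B8
Each bag holds 3 vertices, so the decomposition has width 2, which upper-bounds the treewidth. Conversely, {a, d, g} is a clique of size 3, and the vertices of any clique must share a bag in every tree decomposition; so some bag has ≥ 3 vertices and tw(G) ≥ 2. Combining the bounds, tw(G) = 2.

2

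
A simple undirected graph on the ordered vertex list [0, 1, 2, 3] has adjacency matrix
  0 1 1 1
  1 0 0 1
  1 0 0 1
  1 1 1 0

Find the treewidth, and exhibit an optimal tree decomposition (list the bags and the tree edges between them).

Each bag holds 3 vertices, so the decomposition has width 2, which upper-bounds the treewidth. For the lower bound, the 3 vertices {0, 1, 3} are pairwise adjacent, and any tree decomposition puts a clique entirely inside one bag — forcing width ≥ 2. The upper and lower bounds meet at 2, so that is the treewidth.

Treewidth 2.
Bags: B1 = {0, 1, 3}  B2 = {0, 2, 3}
Tree: B1–B2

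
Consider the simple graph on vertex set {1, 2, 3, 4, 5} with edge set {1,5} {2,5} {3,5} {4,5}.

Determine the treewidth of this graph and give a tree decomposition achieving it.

Every bag has size at most 2, so the width is 2 − 1 = 1 and tw(G) ≤ 1. Any graph with an edge has treewidth ≥ 1, and G has the edge 1–5. Therefore the treewidth is 1.

Treewidth 1.
One optimal decomposition is:
Bags: B1 = {1, 5}  B2 = {2, 5}  B3 = {4, 5}  B4 = {3, 5}
Tree: B1–B2, B2–B3, B2–B4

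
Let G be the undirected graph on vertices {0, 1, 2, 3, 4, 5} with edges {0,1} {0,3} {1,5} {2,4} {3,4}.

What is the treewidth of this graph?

A width-1 tree decomposition is:
Bags: B1 = {1, 5}  B2 = {0, 1}  B3 = {0, 3}  B4 = {3, 4}  B5 = {2, 4}
Tree: B1–B2, B2–B3, B3–B4, B4–B5
Each bag holds 2 vertices, so the decomposition has width 1, which upper-bounds the treewidth. Any graph with an edge has treewidth ≥ 1, and G has the edge 5–1. The upper and lower bounds meet at 1, so that is the treewidth.

1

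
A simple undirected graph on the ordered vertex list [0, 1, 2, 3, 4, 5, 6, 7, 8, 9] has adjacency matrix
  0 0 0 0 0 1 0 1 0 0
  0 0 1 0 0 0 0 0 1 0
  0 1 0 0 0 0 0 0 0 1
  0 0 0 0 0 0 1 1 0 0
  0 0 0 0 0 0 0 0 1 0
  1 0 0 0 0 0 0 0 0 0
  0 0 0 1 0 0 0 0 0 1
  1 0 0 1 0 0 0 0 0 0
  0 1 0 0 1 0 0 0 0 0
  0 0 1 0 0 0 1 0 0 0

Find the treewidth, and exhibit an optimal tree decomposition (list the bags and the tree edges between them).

The largest bag has 2 vertices, giving width 1; this decomposition certifies tw(G) ≤ 1. Since G has at least one edge (e.g. 5–0), it is not an edgeless graph, so tw(G) ≥ 1. Combining the bounds, tw(G) = 1.

Treewidth 1.
One optimal decomposition is:
Bags: B1 = {0, 5}  B2 = {0, 7}  B3 = {3, 7}  B4 = {3, 6}  B5 = {6, 9}  B6 = {2, 9}  B7 = {1, 2}  B8 = {1, 8}  B9 = {4, 8}
Tree: B1–B2, B2–B3, B3–B4, B4–B5, B5–B6, B6–B7, B7–B8, B8–B9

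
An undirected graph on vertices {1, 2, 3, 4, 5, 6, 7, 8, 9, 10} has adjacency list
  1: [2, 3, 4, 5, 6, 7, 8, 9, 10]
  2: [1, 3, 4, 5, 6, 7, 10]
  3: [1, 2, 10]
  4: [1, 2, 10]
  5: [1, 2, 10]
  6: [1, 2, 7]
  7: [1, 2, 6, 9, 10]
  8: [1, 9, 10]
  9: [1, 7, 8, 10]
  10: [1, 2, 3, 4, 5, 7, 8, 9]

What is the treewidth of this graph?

3

A width-3 tree decomposition is:
Bags: B1 = {1, 2, 7, 10}  B2 = {1, 7, 9, 10}  B3 = {1, 2, 3, 10}  B4 = {1, 2, 6, 7}  B5 = {1, 8, 9, 10}  B6 = {1, 2, 4, 10}  B7 = {1, 2, 5, 10}
Tree: B1–B2, B1–B3, B1–B4, B2–B5, B3–B6, B6–B7
The largest bag has 4 vertices, giving width 3; this decomposition certifies tw(G) ≤ 3. On the other hand G contains the 4-clique {1, 8, 9, 10}. A clique must lie in a single bag of any decomposition, so no decomposition can have width below 3. Therefore the treewidth is 3.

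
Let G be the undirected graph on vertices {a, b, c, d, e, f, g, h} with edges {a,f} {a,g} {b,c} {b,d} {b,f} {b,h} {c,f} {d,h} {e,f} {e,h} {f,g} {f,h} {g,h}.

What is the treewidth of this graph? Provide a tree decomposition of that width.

The largest bag has 3 vertices, giving width 2; this decomposition certifies tw(G) ≤ 2. For the lower bound, the 3 vertices {b, d, h} are pairwise adjacent, and any tree decomposition puts a clique entirely inside one bag — forcing width ≥ 2. The upper and lower bounds meet at 2, so that is the treewidth.

Treewidth 2.
One such decomposition:
Bags: B1 = {f, g, h}  B2 = {b, f, h}  B3 = {b, c, f}  B4 = {a, f, g}  B5 = {e, f, h}  B6 = {b, d, h}
Tree: B1–B2, B2–B3, B1–B4, B1–B5, B2–B6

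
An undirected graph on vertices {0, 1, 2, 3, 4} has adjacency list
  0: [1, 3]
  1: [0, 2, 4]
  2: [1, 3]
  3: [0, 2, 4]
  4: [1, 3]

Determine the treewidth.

A width-2 tree decomposition is:
Bags: B1 = {1, 2, 3}  B2 = {1, 3, 4}  B3 = {0, 1, 3}
Tree: B1–B2, B2–B3
Every bag has size at most 3, so the width is 3 − 1 = 2 and tw(G) ≤ 2. Since 3–2–1–4–3 is a cycle in G, G is not acyclic. Forests are exactly the graphs of treewidth ≤ 1, so tw(G) ≥ 2. Therefore the treewidth is 2.

2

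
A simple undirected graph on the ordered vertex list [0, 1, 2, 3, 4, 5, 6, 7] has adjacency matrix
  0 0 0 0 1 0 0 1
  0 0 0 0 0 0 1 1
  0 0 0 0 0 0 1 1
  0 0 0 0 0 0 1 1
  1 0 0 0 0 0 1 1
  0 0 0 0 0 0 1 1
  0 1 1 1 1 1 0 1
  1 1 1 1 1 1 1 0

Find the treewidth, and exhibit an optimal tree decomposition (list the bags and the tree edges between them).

Treewidth 2.
One optimal decomposition is:
Bags: B1 = {1, 6, 7}  B2 = {4, 6, 7}  B3 = {5, 6, 7}  B4 = {0, 4, 7}  B5 = {2, 6, 7}  B6 = {3, 6, 7}
Tree: B1–B2, B1–B3, B2–B4, B2–B5, B2–B6

Every bag has size at most 3, so the width is 3 − 1 = 2 and tw(G) ≤ 2. For the lower bound, the 3 vertices {0, 4, 7} are pairwise adjacent, and any tree decomposition puts a clique entirely inside one bag — forcing width ≥ 2. Combining the bounds, tw(G) = 2.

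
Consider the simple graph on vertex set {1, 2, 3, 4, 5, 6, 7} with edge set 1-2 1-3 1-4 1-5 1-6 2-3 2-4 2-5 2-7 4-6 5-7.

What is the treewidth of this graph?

2

A width-2 tree decomposition is:
Bags: B1 = {1, 2, 4}  B2 = {1, 2, 5}  B3 = {1, 4, 6}  B4 = {2, 5, 7}  B5 = {1, 2, 3}
Tree: B1–B2, B1–B3, B2–B4, B2–B5
Each bag holds 3 vertices, so the decomposition has width 2, which upper-bounds the treewidth. For the lower bound, the 3 vertices {1, 2, 3} are pairwise adjacent, and any tree decomposition puts a clique entirely inside one bag — forcing width ≥ 2. Therefore the treewidth is 2.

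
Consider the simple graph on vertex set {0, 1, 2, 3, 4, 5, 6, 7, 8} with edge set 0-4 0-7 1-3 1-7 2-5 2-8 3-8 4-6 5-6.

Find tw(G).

2

A width-2 tree decomposition is:
Bags: B1 = {1, 3, 7}  B2 = {0, 3, 7}  B3 = {0, 3, 4}  B4 = {3, 4, 6}  B5 = {3, 5, 6}  B6 = {2, 3, 5}  B7 = {2, 3, 8}
Tree: B1–B2, B2–B3, B3–B4, B4–B5, B5–B6, B6–B7
Every bag has size at most 3, so the width is 3 − 1 = 2 and tw(G) ≤ 2. The edges 3–1–7–0–4–6–5–2–8–3 form a cycle, so G is not a tree and its treewidth is at least 2. Therefore the treewidth is 2.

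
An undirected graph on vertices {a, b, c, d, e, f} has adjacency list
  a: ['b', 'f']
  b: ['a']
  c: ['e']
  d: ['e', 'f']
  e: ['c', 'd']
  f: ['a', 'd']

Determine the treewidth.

1

A width-1 tree decomposition is:
Bags: B1 = {c, e}  B2 = {d, e}  B3 = {d, f}  B4 = {a, f}  B5 = {a, b}
Tree: B1–B2, B2–B3, B3–B4, B4–B5
The largest bag has 2 vertices, giving width 1; this decomposition certifies tw(G) ≤ 1. Any graph with an edge has treewidth ≥ 1, and G has the edge c–e. Hence tw(G) = 1 exactly.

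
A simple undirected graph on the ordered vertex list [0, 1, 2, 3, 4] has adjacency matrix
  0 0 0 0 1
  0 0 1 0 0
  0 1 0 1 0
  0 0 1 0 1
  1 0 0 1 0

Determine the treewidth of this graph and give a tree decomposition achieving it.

The largest bag has 2 vertices, giving width 1; this decomposition certifies tw(G) ≤ 1. G has an edge, so its treewidth is at least 1. Therefore the treewidth is 1.

Treewidth 1.
One optimal decomposition is:
Bags: B1 = {0, 4}  B2 = {3, 4}  B3 = {2, 3}  B4 = {1, 2}
Tree: B1–B2, B2–B3, B3–B4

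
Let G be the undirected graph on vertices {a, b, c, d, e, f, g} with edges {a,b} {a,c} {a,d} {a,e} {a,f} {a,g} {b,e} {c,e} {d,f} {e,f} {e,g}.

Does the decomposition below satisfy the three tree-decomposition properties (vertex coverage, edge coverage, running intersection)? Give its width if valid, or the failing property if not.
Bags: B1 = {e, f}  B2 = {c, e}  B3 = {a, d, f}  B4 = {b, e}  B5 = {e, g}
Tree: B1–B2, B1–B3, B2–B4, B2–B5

No — edge (a,e) lies in no bag.

A tree decomposition must satisfy three properties: every vertex lies in some bag; for every edge, both endpoints lie together in some bag; and for every vertex, the bags containing it form a connected subtree. Here edge (a,e) lies in no bag, so the decomposition is invalid.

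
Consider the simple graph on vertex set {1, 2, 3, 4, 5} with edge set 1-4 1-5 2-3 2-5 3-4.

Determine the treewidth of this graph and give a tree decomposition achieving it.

The largest bag has 3 vertices, giving width 2; this decomposition certifies tw(G) ≤ 2. The edges 1–4–3–2–5–1 form a cycle, so G is not a tree and its treewidth is at least 2. The upper and lower bounds meet at 2, so that is the treewidth.

Treewidth 2.
Bags: B1 = {1, 3, 4}  B2 = {1, 2, 3}  B3 = {1, 2, 5}
Tree: B1–B2, B2–B3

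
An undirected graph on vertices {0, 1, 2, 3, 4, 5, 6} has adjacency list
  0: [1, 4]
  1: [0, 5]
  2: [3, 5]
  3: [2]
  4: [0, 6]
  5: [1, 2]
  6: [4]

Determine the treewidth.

A width-1 tree decomposition is:
Bags: B1 = {4, 6}  B2 = {0, 4}  B3 = {0, 1}  B4 = {1, 5}  B5 = {2, 5}  B6 = {2, 3}
Tree: B1–B2, B2–B3, B3–B4, B4–B5, B5–B6
Every bag has size at most 2, so the width is 2 − 1 = 1 and tw(G) ≤ 1. Any graph with an edge has treewidth ≥ 1, and G has the edge 6–4. The upper and lower bounds meet at 1, so that is the treewidth.

1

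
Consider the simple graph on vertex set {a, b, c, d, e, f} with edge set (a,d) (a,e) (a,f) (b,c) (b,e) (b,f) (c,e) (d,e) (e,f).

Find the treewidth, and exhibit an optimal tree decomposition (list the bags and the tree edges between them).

The largest bag has 3 vertices, giving width 2; this decomposition certifies tw(G) ≤ 2. Conversely, {a, d, e} is a clique of size 3, and the vertices of any clique must share a bag in every tree decomposition; so some bag has ≥ 3 vertices and tw(G) ≥ 2. Combining the bounds, tw(G) = 2.

Treewidth 2.
One optimal decomposition is:
Bags: B1 = {b, e, f}  B2 = {b, c, e}  B3 = {a, e, f}  B4 = {a, d, e}
Tree: B1–B2, B1–B3, B3–B4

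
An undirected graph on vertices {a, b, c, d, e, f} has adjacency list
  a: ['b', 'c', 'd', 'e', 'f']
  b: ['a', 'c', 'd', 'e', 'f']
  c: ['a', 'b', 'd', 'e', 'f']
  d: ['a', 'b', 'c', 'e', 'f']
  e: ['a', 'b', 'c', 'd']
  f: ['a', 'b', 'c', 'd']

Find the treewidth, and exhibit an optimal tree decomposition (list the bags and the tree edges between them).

Treewidth 4.
One optimal decomposition is:
Bags: B1 = {a, b, c, d, e}  B2 = {a, b, c, d, f}
Tree: B1–B2

Every bag has size at most 5, so the width is 5 − 1 = 4 and tw(G) ≤ 4. For the lower bound, the 5 vertices {a, b, c, d, e} are pairwise adjacent, and any tree decomposition puts a clique entirely inside one bag — forcing width ≥ 4. The upper and lower bounds meet at 4, so that is the treewidth.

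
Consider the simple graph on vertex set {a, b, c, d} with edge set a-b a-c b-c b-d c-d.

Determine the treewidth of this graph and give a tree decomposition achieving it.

Every bag has size at most 3, so the width is 3 − 1 = 2 and tw(G) ≤ 2. For the lower bound, the 3 vertices {b, c, d} are pairwise adjacent, and any tree decomposition puts a clique entirely inside one bag — forcing width ≥ 2. The upper and lower bounds meet at 2, so that is the treewidth.

Treewidth 2.
Bags: B1 = {a, b, c}  B2 = {b, c, d}
Tree: B1–B2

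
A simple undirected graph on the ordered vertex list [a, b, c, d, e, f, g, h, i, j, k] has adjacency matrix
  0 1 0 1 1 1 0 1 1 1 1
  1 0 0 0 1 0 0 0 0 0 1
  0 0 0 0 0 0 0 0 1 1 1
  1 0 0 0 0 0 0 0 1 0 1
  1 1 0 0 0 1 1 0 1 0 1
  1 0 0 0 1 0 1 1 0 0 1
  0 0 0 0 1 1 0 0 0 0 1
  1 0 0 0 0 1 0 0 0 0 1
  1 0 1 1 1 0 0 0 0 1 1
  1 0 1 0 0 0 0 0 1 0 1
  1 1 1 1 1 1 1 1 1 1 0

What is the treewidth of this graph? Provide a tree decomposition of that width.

Treewidth 3.
One optimal decomposition is:
Bags: B1 = {e, f, g, k}  B2 = {a, e, f, k}  B3 = {a, e, i, k}  B4 = {a, i, j, k}  B5 = {a, b, e, k}  B6 = {a, f, h, k}  B7 = {c, i, j, k}  B8 = {a, d, i, k}
Tree: B1–B2, B2–B3, B3–B4, B2–B5, B2–B6, B4–B7, B3–B8

The largest bag has 4 vertices, giving width 3; this decomposition certifies tw(G) ≤ 3. Conversely, {e, f, g, k} is a clique of size 4, and the vertices of any clique must share a bag in every tree decomposition; so some bag has ≥ 4 vertices and tw(G) ≥ 3. Combining the bounds, tw(G) = 3.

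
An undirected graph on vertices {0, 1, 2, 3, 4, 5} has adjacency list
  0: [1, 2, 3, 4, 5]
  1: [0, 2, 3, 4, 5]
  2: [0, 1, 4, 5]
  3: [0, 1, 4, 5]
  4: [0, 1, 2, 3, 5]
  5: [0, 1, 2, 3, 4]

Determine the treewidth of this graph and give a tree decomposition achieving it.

Each bag holds 5 vertices, so the decomposition has width 4, which upper-bounds the treewidth. Conversely, {0, 1, 2, 4, 5} is a clique of size 5, and the vertices of any clique must share a bag in every tree decomposition; so some bag has ≥ 5 vertices and tw(G) ≥ 4. The upper and lower bounds meet at 4, so that is the treewidth.

Treewidth 4.
Bags: B1 = {0, 1, 2, 4, 5}  B2 = {0, 1, 3, 4, 5}
Tree: B1–B2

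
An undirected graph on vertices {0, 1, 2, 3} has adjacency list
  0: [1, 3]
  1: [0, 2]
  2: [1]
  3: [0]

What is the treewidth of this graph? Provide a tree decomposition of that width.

Treewidth 1.
One optimal decomposition is:
Bags: B1 = {1, 2}  B2 = {0, 1}  B3 = {0, 3}
Tree: B1–B2, B2–B3

The largest bag has 2 vertices, giving width 1; this decomposition certifies tw(G) ≤ 1. Since G has at least one edge (e.g. 2–1), it is not an edgeless graph, so tw(G) ≥ 1. Combining the bounds, tw(G) = 1.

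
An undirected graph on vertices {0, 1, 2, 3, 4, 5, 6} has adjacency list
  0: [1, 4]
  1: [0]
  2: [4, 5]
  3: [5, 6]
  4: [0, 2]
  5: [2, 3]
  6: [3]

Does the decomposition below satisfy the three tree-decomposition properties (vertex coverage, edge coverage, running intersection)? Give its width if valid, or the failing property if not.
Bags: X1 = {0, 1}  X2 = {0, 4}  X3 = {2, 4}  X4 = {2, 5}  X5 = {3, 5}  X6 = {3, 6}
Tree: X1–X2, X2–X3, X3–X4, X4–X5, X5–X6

Yes; width 1.

Every vertex of G appears in some bag (union = {0, 1, 2, 3, 4, 5, 6}); every edge is covered by a bag; and for each vertex v the set of bags containing v is connected in the bag tree. The decomposition is therefore valid. The largest bag has 2 vertices, so the width is 1.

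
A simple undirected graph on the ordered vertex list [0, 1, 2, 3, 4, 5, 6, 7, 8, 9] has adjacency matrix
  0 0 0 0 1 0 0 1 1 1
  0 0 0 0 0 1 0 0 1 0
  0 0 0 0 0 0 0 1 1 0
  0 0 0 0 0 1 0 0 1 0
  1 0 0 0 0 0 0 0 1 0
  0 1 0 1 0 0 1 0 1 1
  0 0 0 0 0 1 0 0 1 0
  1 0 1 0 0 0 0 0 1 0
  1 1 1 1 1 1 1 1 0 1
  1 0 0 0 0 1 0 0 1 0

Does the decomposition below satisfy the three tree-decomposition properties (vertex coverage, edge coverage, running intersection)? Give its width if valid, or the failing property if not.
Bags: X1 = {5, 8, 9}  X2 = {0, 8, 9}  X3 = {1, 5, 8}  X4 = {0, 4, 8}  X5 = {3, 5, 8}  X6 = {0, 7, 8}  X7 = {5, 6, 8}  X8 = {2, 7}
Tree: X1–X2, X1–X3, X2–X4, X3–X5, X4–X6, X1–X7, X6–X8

A tree decomposition must satisfy three properties: every vertex lies in some bag; for every edge, both endpoints lie together in some bag; and for every vertex, the bags containing it form a connected subtree. Here edge (8,2) lies in no bag, so the decomposition is invalid.

No — edge (8,2) lies in no bag.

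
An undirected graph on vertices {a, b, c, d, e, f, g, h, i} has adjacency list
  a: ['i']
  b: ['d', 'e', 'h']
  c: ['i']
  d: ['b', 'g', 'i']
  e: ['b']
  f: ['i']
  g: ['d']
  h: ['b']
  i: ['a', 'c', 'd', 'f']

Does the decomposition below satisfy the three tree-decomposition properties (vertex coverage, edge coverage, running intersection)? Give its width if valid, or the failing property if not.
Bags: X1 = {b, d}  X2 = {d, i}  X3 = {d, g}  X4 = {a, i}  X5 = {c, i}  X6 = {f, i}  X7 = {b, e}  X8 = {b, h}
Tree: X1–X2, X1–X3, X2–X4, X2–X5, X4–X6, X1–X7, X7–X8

Yes; width 1.

Vertex coverage: the bags together contain {a, b, c, d, e, f, g, h, i}, the full vertex set. Edge coverage: each edge of G has both endpoints in at least one bag. Running intersection: for every vertex, the bags containing it form a connected subtree. All three properties hold, so this is a valid tree decomposition of width max|bag| − 1 = 1, and hence tw(G) ≤ 1.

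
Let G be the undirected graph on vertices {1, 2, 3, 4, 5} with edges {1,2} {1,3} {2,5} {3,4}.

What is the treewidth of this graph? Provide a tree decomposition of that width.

Treewidth 1.
Bags: B1 = {2, 5}  B2 = {1, 2}  B3 = {1, 3}  B4 = {3, 4}
Tree: B1–B2, B2–B3, B3–B4

The largest bag has 2 vertices, giving width 1; this decomposition certifies tw(G) ≤ 1. Any graph with an edge has treewidth ≥ 1, and G has the edge 5–2. Hence tw(G) = 1 exactly.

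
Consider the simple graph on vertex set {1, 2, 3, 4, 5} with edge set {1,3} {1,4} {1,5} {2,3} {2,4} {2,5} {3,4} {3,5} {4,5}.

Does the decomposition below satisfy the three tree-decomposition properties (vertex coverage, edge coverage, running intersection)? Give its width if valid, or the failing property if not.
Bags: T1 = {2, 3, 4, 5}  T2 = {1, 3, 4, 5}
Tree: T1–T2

Yes; width 3.

Vertex coverage: the bags together contain {1, 2, 3, 4, 5}, the full vertex set. Edge coverage: each edge of G has both endpoints in at least one bag. Running intersection: for every vertex, the bags containing it form a connected subtree. All three properties hold, so this is a valid tree decomposition of width max|bag| − 1 = 3, and hence tw(G) ≤ 3.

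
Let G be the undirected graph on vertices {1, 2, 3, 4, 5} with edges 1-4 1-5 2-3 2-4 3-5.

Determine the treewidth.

2

A width-2 tree decomposition is:
Bags: B1 = {2, 3, 5}  B2 = {1, 2, 5}  B3 = {1, 2, 4}
Tree: B1–B2, B2–B3
Every bag has size at most 3, so the width is 3 − 1 = 2 and tw(G) ≤ 2. Since 2–3–5–1–4–2 is a cycle in G, G is not acyclic. Forests are exactly the graphs of treewidth ≤ 1, so tw(G) ≥ 2. Hence tw(G) = 2 exactly.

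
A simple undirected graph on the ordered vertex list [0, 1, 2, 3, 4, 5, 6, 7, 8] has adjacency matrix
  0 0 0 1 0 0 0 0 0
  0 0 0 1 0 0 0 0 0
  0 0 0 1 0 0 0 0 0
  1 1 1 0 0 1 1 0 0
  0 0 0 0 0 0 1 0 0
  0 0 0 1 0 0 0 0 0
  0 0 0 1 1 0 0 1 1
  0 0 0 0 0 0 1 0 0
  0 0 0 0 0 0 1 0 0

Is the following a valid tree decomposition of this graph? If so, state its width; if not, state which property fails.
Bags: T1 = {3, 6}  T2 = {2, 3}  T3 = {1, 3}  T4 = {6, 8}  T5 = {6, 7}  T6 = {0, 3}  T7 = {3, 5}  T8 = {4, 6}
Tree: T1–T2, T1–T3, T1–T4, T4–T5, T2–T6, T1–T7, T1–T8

Yes; width 1.

Every vertex of G appears in some bag (union = {0, 1, 2, 3, 4, 5, 6, 7, 8}); every edge is covered by a bag; and for each vertex v the set of bags containing v is connected in the bag tree. The decomposition is therefore valid. The largest bag has 2 vertices, so the width is 1.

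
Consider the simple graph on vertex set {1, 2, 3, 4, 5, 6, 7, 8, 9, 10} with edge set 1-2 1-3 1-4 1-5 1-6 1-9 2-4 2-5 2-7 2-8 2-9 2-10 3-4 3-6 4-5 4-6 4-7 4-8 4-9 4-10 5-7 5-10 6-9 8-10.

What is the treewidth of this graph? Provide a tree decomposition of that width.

The largest bag has 4 vertices, giving width 3; this decomposition certifies tw(G) ≤ 3. On the other hand G contains the 4-clique {2, 4, 8, 10}. A clique must lie in a single bag of any decomposition, so no decomposition can have width below 3. Combining the bounds, tw(G) = 3.

Treewidth 3.
One such decomposition:
Bags: B1 = {1, 2, 4, 5}  B2 = {1, 2, 4, 9}  B3 = {1, 4, 6, 9}  B4 = {2, 4, 5, 10}  B5 = {2, 4, 8, 10}  B6 = {1, 3, 4, 6}  B7 = {2, 4, 5, 7}
Tree: B1–B2, B2–B3, B1–B4, B4–B5, B3–B6, B1–B7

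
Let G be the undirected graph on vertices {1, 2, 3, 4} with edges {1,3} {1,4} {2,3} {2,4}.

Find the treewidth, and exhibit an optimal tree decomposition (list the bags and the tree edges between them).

The largest bag has 3 vertices, giving width 2; this decomposition certifies tw(G) ≤ 2. Since 3–2–4–1–3 is a cycle in G, G is not acyclic. Forests are exactly the graphs of treewidth ≤ 1, so tw(G) ≥ 2. Therefore the treewidth is 2.

Treewidth 2.
One optimal decomposition is:
Bags: B1 = {2, 3, 4}  B2 = {1, 3, 4}
Tree: B1–B2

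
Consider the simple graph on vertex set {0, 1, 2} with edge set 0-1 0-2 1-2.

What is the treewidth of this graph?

A width-2 tree decomposition is:
Bags: B1 = {0, 1, 2}
Tree: (single bag)
A single bag containing all 3 vertices is trivially a valid decomposition of width 2. For the lower bound, the 3 vertices {0, 1, 2} are pairwise adjacent, and any tree decomposition puts a clique entirely inside one bag — forcing width ≥ 2. Combining the bounds, tw(G) = 2.

2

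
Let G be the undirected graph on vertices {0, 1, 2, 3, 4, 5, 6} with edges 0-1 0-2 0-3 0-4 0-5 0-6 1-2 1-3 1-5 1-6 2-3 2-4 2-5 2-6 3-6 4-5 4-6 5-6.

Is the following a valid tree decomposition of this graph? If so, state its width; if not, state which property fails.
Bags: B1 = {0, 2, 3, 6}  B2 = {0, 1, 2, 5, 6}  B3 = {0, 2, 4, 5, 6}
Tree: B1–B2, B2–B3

A tree decomposition must satisfy three properties: every vertex lies in some bag; for every edge, both endpoints lie together in some bag; and for every vertex, the bags containing it form a connected subtree. Here edge (1,3) lies in no bag, so the decomposition is invalid.

No — edge (1,3) lies in no bag.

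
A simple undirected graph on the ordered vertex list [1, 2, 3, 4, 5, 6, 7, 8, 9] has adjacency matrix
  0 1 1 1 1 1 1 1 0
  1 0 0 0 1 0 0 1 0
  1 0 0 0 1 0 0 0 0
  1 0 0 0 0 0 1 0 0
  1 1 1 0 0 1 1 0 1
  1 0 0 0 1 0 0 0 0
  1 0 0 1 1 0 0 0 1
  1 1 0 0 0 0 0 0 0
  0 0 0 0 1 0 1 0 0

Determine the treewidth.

A width-2 tree decomposition is:
Bags: B1 = {1, 5, 7}  B2 = {1, 2, 5}  B3 = {1, 3, 5}  B4 = {1, 2, 8}  B5 = {5, 7, 9}  B6 = {1, 4, 7}  B7 = {1, 5, 6}
Tree: B1–B2, B1–B3, B2–B4, B1–B5, B1–B6, B3–B7
The largest bag has 3 vertices, giving width 2; this decomposition certifies tw(G) ≤ 2. On the other hand G contains the 3-clique {1, 2, 8}. A clique must lie in a single bag of any decomposition, so no decomposition can have width below 2. Therefore the treewidth is 2.

2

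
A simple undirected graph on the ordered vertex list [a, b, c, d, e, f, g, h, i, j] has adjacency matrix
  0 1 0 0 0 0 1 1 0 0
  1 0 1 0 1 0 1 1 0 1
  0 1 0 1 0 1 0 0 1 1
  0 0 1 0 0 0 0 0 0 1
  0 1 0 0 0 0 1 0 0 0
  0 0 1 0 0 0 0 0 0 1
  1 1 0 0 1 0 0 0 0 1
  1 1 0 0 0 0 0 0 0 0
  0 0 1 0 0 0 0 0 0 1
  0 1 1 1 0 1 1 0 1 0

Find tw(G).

A width-2 tree decomposition is:
Bags: B1 = {b, g, j}  B2 = {b, c, j}  B3 = {c, i, j}  B4 = {a, b, g}  B5 = {c, d, j}  B6 = {b, e, g}  B7 = {a, b, h}  B8 = {c, f, j}
Tree: B1–B2, B2–B3, B1–B4, B2–B5, B1–B6, B4–B7, B5–B8
Every bag has size at most 3, so the width is 3 − 1 = 2 and tw(G) ≤ 2. For the lower bound, the 3 vertices {c, d, j} are pairwise adjacent, and any tree decomposition puts a clique entirely inside one bag — forcing width ≥ 2. Therefore the treewidth is 2.

2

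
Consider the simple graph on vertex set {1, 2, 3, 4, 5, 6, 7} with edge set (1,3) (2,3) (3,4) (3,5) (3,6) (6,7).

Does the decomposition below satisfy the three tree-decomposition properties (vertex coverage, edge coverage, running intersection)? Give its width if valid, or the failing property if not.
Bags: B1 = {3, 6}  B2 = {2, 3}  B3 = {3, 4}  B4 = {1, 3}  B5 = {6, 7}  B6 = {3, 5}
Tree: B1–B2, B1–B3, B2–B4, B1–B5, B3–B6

Yes; width 1.

Every vertex of G appears in some bag (union = {1, 2, 3, 4, 5, 6, 7}); every edge is covered by a bag; and for each vertex v the set of bags containing v is connected in the bag tree. The decomposition is therefore valid. The largest bag has 2 vertices, so the width is 1.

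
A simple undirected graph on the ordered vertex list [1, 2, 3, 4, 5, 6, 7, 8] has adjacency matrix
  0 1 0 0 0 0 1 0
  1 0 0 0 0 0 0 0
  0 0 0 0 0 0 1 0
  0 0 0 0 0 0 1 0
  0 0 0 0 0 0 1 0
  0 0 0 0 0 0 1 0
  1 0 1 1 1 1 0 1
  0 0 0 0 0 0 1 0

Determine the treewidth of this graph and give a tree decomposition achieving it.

Treewidth 1.
One such decomposition:
Bags: B1 = {7, 8}  B2 = {1, 7}  B3 = {6, 7}  B4 = {4, 7}  B5 = {5, 7}  B6 = {1, 2}  B7 = {3, 7}
Tree: B1–B2, B1–B3, B3–B4, B2–B5, B2–B6, B4–B7

The largest bag has 2 vertices, giving width 1; this decomposition certifies tw(G) ≤ 1. Since G has at least one edge (e.g. 8–7), it is not an edgeless graph, so tw(G) ≥ 1. Hence tw(G) = 1 exactly.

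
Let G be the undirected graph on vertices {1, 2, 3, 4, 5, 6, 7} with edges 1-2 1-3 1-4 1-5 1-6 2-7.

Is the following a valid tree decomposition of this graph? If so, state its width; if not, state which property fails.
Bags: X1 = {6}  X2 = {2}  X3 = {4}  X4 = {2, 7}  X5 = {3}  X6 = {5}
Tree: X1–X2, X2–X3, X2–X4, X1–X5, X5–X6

A tree decomposition must satisfy three properties: every vertex lies in some bag; for every edge, both endpoints lie together in some bag; and for every vertex, the bags containing it form a connected subtree. Here vertex 1 appears in no bag, so the decomposition is invalid.

No — vertex 1 appears in no bag.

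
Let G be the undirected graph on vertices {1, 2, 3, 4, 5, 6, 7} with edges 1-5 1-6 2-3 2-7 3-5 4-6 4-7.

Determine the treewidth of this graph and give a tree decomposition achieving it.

Each bag holds 3 vertices, so the decomposition has width 2, which upper-bounds the treewidth. The edges 1–5–3–2–7–4–6–1 form a cycle, so G is not a tree and its treewidth is at least 2. Hence tw(G) = 2 exactly.

Treewidth 2.
Bags: B1 = {1, 3, 5}  B2 = {1, 2, 3}  B3 = {1, 2, 7}  B4 = {1, 4, 7}  B5 = {1, 4, 6}
Tree: B1–B2, B2–B3, B3–B4, B4–B5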